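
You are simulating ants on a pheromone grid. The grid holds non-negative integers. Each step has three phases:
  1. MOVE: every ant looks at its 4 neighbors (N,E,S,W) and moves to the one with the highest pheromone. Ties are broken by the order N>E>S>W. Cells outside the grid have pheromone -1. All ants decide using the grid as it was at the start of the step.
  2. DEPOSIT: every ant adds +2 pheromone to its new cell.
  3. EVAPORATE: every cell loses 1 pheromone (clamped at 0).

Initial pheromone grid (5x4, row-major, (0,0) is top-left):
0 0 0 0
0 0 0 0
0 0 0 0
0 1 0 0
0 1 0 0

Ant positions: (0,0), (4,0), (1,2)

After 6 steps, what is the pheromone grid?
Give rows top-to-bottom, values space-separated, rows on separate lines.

After step 1: ants at (0,1),(4,1),(0,2)
  0 1 1 0
  0 0 0 0
  0 0 0 0
  0 0 0 0
  0 2 0 0
After step 2: ants at (0,2),(3,1),(0,1)
  0 2 2 0
  0 0 0 0
  0 0 0 0
  0 1 0 0
  0 1 0 0
After step 3: ants at (0,1),(4,1),(0,2)
  0 3 3 0
  0 0 0 0
  0 0 0 0
  0 0 0 0
  0 2 0 0
After step 4: ants at (0,2),(3,1),(0,1)
  0 4 4 0
  0 0 0 0
  0 0 0 0
  0 1 0 0
  0 1 0 0
After step 5: ants at (0,1),(4,1),(0,2)
  0 5 5 0
  0 0 0 0
  0 0 0 0
  0 0 0 0
  0 2 0 0
After step 6: ants at (0,2),(3,1),(0,1)
  0 6 6 0
  0 0 0 0
  0 0 0 0
  0 1 0 0
  0 1 0 0

0 6 6 0
0 0 0 0
0 0 0 0
0 1 0 0
0 1 0 0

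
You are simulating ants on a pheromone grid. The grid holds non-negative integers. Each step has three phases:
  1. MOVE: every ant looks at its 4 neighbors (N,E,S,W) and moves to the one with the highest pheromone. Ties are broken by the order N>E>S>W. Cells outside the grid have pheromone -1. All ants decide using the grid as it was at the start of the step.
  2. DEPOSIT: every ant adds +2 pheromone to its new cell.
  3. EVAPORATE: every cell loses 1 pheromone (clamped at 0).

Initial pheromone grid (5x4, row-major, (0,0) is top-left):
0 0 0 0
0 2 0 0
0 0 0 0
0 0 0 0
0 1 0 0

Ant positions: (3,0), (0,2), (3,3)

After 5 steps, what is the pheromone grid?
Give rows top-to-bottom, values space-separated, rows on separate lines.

After step 1: ants at (2,0),(0,3),(2,3)
  0 0 0 1
  0 1 0 0
  1 0 0 1
  0 0 0 0
  0 0 0 0
After step 2: ants at (1,0),(1,3),(1,3)
  0 0 0 0
  1 0 0 3
  0 0 0 0
  0 0 0 0
  0 0 0 0
After step 3: ants at (0,0),(0,3),(0,3)
  1 0 0 3
  0 0 0 2
  0 0 0 0
  0 0 0 0
  0 0 0 0
After step 4: ants at (0,1),(1,3),(1,3)
  0 1 0 2
  0 0 0 5
  0 0 0 0
  0 0 0 0
  0 0 0 0
After step 5: ants at (0,2),(0,3),(0,3)
  0 0 1 5
  0 0 0 4
  0 0 0 0
  0 0 0 0
  0 0 0 0

0 0 1 5
0 0 0 4
0 0 0 0
0 0 0 0
0 0 0 0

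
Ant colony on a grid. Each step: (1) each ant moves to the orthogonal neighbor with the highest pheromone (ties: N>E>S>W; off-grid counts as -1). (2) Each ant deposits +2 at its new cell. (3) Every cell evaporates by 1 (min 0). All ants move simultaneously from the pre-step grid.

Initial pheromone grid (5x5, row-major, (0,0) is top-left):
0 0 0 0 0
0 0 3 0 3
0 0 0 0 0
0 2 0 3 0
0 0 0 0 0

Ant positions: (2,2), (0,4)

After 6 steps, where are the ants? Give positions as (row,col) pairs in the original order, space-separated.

Step 1: ant0:(2,2)->N->(1,2) | ant1:(0,4)->S->(1,4)
  grid max=4 at (1,2)
Step 2: ant0:(1,2)->N->(0,2) | ant1:(1,4)->N->(0,4)
  grid max=3 at (1,2)
Step 3: ant0:(0,2)->S->(1,2) | ant1:(0,4)->S->(1,4)
  grid max=4 at (1,2)
Step 4: ant0:(1,2)->N->(0,2) | ant1:(1,4)->N->(0,4)
  grid max=3 at (1,2)
Step 5: ant0:(0,2)->S->(1,2) | ant1:(0,4)->S->(1,4)
  grid max=4 at (1,2)
Step 6: ant0:(1,2)->N->(0,2) | ant1:(1,4)->N->(0,4)
  grid max=3 at (1,2)

(0,2) (0,4)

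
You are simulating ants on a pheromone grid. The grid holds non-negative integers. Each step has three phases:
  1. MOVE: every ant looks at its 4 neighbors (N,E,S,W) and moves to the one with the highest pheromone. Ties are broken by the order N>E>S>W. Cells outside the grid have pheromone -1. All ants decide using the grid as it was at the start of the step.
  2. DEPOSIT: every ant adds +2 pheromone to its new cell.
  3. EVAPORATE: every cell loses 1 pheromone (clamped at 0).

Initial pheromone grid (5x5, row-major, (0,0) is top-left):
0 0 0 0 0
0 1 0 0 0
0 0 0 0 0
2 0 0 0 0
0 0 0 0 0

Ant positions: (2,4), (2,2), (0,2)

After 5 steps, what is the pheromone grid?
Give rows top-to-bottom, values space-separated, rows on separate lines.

After step 1: ants at (1,4),(1,2),(0,3)
  0 0 0 1 0
  0 0 1 0 1
  0 0 0 0 0
  1 0 0 0 0
  0 0 0 0 0
After step 2: ants at (0,4),(0,2),(0,4)
  0 0 1 0 3
  0 0 0 0 0
  0 0 0 0 0
  0 0 0 0 0
  0 0 0 0 0
After step 3: ants at (1,4),(0,3),(1,4)
  0 0 0 1 2
  0 0 0 0 3
  0 0 0 0 0
  0 0 0 0 0
  0 0 0 0 0
After step 4: ants at (0,4),(0,4),(0,4)
  0 0 0 0 7
  0 0 0 0 2
  0 0 0 0 0
  0 0 0 0 0
  0 0 0 0 0
After step 5: ants at (1,4),(1,4),(1,4)
  0 0 0 0 6
  0 0 0 0 7
  0 0 0 0 0
  0 0 0 0 0
  0 0 0 0 0

0 0 0 0 6
0 0 0 0 7
0 0 0 0 0
0 0 0 0 0
0 0 0 0 0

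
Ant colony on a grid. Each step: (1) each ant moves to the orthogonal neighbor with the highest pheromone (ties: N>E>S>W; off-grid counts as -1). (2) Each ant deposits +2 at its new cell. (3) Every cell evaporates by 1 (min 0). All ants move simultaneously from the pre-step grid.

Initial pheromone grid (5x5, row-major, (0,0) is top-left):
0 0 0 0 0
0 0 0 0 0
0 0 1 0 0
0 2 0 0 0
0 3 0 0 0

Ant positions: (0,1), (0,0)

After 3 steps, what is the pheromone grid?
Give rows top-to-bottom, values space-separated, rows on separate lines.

After step 1: ants at (0,2),(0,1)
  0 1 1 0 0
  0 0 0 0 0
  0 0 0 0 0
  0 1 0 0 0
  0 2 0 0 0
After step 2: ants at (0,1),(0,2)
  0 2 2 0 0
  0 0 0 0 0
  0 0 0 0 0
  0 0 0 0 0
  0 1 0 0 0
After step 3: ants at (0,2),(0,1)
  0 3 3 0 0
  0 0 0 0 0
  0 0 0 0 0
  0 0 0 0 0
  0 0 0 0 0

0 3 3 0 0
0 0 0 0 0
0 0 0 0 0
0 0 0 0 0
0 0 0 0 0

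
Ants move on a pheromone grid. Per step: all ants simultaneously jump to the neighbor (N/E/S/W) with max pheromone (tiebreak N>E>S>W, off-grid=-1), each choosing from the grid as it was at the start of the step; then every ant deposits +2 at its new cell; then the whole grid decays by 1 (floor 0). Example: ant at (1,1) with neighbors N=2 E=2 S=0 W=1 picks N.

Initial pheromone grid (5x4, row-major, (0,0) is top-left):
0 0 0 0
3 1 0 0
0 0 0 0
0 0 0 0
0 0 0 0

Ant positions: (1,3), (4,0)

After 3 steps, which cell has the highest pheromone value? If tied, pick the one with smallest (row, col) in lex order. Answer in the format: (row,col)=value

Step 1: ant0:(1,3)->N->(0,3) | ant1:(4,0)->N->(3,0)
  grid max=2 at (1,0)
Step 2: ant0:(0,3)->S->(1,3) | ant1:(3,0)->N->(2,0)
  grid max=1 at (1,0)
Step 3: ant0:(1,3)->N->(0,3) | ant1:(2,0)->N->(1,0)
  grid max=2 at (1,0)
Final grid:
  0 0 0 1
  2 0 0 0
  0 0 0 0
  0 0 0 0
  0 0 0 0
Max pheromone 2 at (1,0)

Answer: (1,0)=2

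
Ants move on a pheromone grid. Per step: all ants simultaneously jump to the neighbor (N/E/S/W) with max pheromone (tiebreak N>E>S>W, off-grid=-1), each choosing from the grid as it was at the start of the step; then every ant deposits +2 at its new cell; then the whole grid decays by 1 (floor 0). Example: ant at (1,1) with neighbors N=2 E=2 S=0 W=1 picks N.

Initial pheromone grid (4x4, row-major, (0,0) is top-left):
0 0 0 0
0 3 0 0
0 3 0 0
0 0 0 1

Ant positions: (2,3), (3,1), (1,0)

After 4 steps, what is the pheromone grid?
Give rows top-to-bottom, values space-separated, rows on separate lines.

After step 1: ants at (3,3),(2,1),(1,1)
  0 0 0 0
  0 4 0 0
  0 4 0 0
  0 0 0 2
After step 2: ants at (2,3),(1,1),(2,1)
  0 0 0 0
  0 5 0 0
  0 5 0 1
  0 0 0 1
After step 3: ants at (3,3),(2,1),(1,1)
  0 0 0 0
  0 6 0 0
  0 6 0 0
  0 0 0 2
After step 4: ants at (2,3),(1,1),(2,1)
  0 0 0 0
  0 7 0 0
  0 7 0 1
  0 0 0 1

0 0 0 0
0 7 0 0
0 7 0 1
0 0 0 1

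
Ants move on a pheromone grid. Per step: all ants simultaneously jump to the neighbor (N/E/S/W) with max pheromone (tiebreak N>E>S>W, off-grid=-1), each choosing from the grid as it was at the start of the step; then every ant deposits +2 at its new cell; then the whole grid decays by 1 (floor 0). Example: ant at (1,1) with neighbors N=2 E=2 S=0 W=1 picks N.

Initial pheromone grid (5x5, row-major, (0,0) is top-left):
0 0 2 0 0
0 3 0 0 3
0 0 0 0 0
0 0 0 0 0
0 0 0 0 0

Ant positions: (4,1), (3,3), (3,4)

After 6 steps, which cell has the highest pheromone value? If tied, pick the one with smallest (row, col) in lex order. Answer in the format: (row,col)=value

Answer: (1,4)=7

Derivation:
Step 1: ant0:(4,1)->N->(3,1) | ant1:(3,3)->N->(2,3) | ant2:(3,4)->N->(2,4)
  grid max=2 at (1,1)
Step 2: ant0:(3,1)->N->(2,1) | ant1:(2,3)->E->(2,4) | ant2:(2,4)->N->(1,4)
  grid max=3 at (1,4)
Step 3: ant0:(2,1)->N->(1,1) | ant1:(2,4)->N->(1,4) | ant2:(1,4)->S->(2,4)
  grid max=4 at (1,4)
Step 4: ant0:(1,1)->N->(0,1) | ant1:(1,4)->S->(2,4) | ant2:(2,4)->N->(1,4)
  grid max=5 at (1,4)
Step 5: ant0:(0,1)->S->(1,1) | ant1:(2,4)->N->(1,4) | ant2:(1,4)->S->(2,4)
  grid max=6 at (1,4)
Step 6: ant0:(1,1)->N->(0,1) | ant1:(1,4)->S->(2,4) | ant2:(2,4)->N->(1,4)
  grid max=7 at (1,4)
Final grid:
  0 1 0 0 0
  0 1 0 0 7
  0 0 0 0 6
  0 0 0 0 0
  0 0 0 0 0
Max pheromone 7 at (1,4)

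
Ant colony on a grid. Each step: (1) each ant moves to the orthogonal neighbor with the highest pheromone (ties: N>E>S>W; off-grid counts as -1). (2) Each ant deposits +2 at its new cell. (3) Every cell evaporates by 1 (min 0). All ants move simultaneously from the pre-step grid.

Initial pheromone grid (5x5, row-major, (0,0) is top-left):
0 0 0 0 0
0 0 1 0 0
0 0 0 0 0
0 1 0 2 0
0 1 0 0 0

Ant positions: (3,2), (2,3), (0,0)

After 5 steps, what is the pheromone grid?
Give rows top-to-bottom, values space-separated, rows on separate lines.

After step 1: ants at (3,3),(3,3),(0,1)
  0 1 0 0 0
  0 0 0 0 0
  0 0 0 0 0
  0 0 0 5 0
  0 0 0 0 0
After step 2: ants at (2,3),(2,3),(0,2)
  0 0 1 0 0
  0 0 0 0 0
  0 0 0 3 0
  0 0 0 4 0
  0 0 0 0 0
After step 3: ants at (3,3),(3,3),(0,3)
  0 0 0 1 0
  0 0 0 0 0
  0 0 0 2 0
  0 0 0 7 0
  0 0 0 0 0
After step 4: ants at (2,3),(2,3),(0,4)
  0 0 0 0 1
  0 0 0 0 0
  0 0 0 5 0
  0 0 0 6 0
  0 0 0 0 0
After step 5: ants at (3,3),(3,3),(1,4)
  0 0 0 0 0
  0 0 0 0 1
  0 0 0 4 0
  0 0 0 9 0
  0 0 0 0 0

0 0 0 0 0
0 0 0 0 1
0 0 0 4 0
0 0 0 9 0
0 0 0 0 0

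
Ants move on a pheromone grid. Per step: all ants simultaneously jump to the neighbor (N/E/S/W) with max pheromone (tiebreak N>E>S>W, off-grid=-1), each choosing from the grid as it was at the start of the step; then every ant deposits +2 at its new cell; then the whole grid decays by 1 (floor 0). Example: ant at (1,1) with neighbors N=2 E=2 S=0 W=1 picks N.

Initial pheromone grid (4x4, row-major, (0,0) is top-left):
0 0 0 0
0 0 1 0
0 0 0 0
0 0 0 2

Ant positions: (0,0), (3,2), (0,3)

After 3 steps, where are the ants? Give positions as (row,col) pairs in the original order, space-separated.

Step 1: ant0:(0,0)->E->(0,1) | ant1:(3,2)->E->(3,3) | ant2:(0,3)->S->(1,3)
  grid max=3 at (3,3)
Step 2: ant0:(0,1)->E->(0,2) | ant1:(3,3)->N->(2,3) | ant2:(1,3)->N->(0,3)
  grid max=2 at (3,3)
Step 3: ant0:(0,2)->E->(0,3) | ant1:(2,3)->S->(3,3) | ant2:(0,3)->W->(0,2)
  grid max=3 at (3,3)

(0,3) (3,3) (0,2)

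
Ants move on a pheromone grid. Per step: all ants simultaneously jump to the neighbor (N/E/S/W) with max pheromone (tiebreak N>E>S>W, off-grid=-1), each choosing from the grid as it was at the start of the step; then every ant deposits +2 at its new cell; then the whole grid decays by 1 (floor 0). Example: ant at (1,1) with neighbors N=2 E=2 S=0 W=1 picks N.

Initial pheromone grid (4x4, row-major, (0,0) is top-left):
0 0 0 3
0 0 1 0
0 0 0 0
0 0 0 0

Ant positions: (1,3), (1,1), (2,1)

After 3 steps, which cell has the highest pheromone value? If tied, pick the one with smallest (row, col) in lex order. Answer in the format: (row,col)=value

Answer: (0,3)=4

Derivation:
Step 1: ant0:(1,3)->N->(0,3) | ant1:(1,1)->E->(1,2) | ant2:(2,1)->N->(1,1)
  grid max=4 at (0,3)
Step 2: ant0:(0,3)->S->(1,3) | ant1:(1,2)->W->(1,1) | ant2:(1,1)->E->(1,2)
  grid max=3 at (0,3)
Step 3: ant0:(1,3)->N->(0,3) | ant1:(1,1)->E->(1,2) | ant2:(1,2)->W->(1,1)
  grid max=4 at (0,3)
Final grid:
  0 0 0 4
  0 3 4 0
  0 0 0 0
  0 0 0 0
Max pheromone 4 at (0,3)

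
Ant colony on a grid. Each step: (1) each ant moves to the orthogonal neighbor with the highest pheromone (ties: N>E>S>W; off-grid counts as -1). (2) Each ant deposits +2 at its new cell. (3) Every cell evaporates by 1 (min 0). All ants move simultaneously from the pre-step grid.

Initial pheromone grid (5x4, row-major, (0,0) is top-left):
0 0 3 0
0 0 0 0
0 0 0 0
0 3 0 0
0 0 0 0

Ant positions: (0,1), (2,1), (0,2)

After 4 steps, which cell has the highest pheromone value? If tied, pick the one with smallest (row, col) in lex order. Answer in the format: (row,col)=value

Answer: (0,2)=7

Derivation:
Step 1: ant0:(0,1)->E->(0,2) | ant1:(2,1)->S->(3,1) | ant2:(0,2)->E->(0,3)
  grid max=4 at (0,2)
Step 2: ant0:(0,2)->E->(0,3) | ant1:(3,1)->N->(2,1) | ant2:(0,3)->W->(0,2)
  grid max=5 at (0,2)
Step 3: ant0:(0,3)->W->(0,2) | ant1:(2,1)->S->(3,1) | ant2:(0,2)->E->(0,3)
  grid max=6 at (0,2)
Step 4: ant0:(0,2)->E->(0,3) | ant1:(3,1)->N->(2,1) | ant2:(0,3)->W->(0,2)
  grid max=7 at (0,2)
Final grid:
  0 0 7 4
  0 0 0 0
  0 1 0 0
  0 3 0 0
  0 0 0 0
Max pheromone 7 at (0,2)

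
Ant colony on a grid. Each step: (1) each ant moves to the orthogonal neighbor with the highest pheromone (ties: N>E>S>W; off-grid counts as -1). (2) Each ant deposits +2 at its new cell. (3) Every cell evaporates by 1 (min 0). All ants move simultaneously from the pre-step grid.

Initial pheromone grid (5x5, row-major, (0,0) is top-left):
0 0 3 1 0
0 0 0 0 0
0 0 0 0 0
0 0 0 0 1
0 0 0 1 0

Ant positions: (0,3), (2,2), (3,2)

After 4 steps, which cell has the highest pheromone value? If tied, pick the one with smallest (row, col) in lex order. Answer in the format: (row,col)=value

Answer: (0,2)=9

Derivation:
Step 1: ant0:(0,3)->W->(0,2) | ant1:(2,2)->N->(1,2) | ant2:(3,2)->N->(2,2)
  grid max=4 at (0,2)
Step 2: ant0:(0,2)->S->(1,2) | ant1:(1,2)->N->(0,2) | ant2:(2,2)->N->(1,2)
  grid max=5 at (0,2)
Step 3: ant0:(1,2)->N->(0,2) | ant1:(0,2)->S->(1,2) | ant2:(1,2)->N->(0,2)
  grid max=8 at (0,2)
Step 4: ant0:(0,2)->S->(1,2) | ant1:(1,2)->N->(0,2) | ant2:(0,2)->S->(1,2)
  grid max=9 at (0,2)
Final grid:
  0 0 9 0 0
  0 0 8 0 0
  0 0 0 0 0
  0 0 0 0 0
  0 0 0 0 0
Max pheromone 9 at (0,2)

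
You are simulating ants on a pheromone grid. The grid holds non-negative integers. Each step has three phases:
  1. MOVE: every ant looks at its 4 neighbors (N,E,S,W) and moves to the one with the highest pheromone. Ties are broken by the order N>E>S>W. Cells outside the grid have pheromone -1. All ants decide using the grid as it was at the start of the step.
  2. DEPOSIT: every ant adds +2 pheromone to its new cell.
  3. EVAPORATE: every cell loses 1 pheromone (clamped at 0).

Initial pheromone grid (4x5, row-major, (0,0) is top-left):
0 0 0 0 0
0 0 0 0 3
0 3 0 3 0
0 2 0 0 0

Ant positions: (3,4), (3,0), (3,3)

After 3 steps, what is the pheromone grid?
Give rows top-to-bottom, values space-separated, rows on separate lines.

After step 1: ants at (2,4),(3,1),(2,3)
  0 0 0 0 0
  0 0 0 0 2
  0 2 0 4 1
  0 3 0 0 0
After step 2: ants at (2,3),(2,1),(2,4)
  0 0 0 0 0
  0 0 0 0 1
  0 3 0 5 2
  0 2 0 0 0
After step 3: ants at (2,4),(3,1),(2,3)
  0 0 0 0 0
  0 0 0 0 0
  0 2 0 6 3
  0 3 0 0 0

0 0 0 0 0
0 0 0 0 0
0 2 0 6 3
0 3 0 0 0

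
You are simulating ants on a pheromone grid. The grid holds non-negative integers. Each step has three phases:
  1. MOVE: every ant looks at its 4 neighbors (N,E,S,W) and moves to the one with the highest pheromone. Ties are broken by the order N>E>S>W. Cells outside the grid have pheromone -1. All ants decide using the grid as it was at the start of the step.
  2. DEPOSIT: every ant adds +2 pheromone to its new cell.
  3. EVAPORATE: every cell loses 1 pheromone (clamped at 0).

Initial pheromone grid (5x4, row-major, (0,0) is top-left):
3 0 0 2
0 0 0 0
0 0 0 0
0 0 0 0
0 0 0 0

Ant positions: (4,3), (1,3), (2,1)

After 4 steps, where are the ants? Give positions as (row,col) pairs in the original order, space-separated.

Step 1: ant0:(4,3)->N->(3,3) | ant1:(1,3)->N->(0,3) | ant2:(2,1)->N->(1,1)
  grid max=3 at (0,3)
Step 2: ant0:(3,3)->N->(2,3) | ant1:(0,3)->S->(1,3) | ant2:(1,1)->N->(0,1)
  grid max=2 at (0,3)
Step 3: ant0:(2,3)->N->(1,3) | ant1:(1,3)->N->(0,3) | ant2:(0,1)->W->(0,0)
  grid max=3 at (0,3)
Step 4: ant0:(1,3)->N->(0,3) | ant1:(0,3)->S->(1,3) | ant2:(0,0)->E->(0,1)
  grid max=4 at (0,3)

(0,3) (1,3) (0,1)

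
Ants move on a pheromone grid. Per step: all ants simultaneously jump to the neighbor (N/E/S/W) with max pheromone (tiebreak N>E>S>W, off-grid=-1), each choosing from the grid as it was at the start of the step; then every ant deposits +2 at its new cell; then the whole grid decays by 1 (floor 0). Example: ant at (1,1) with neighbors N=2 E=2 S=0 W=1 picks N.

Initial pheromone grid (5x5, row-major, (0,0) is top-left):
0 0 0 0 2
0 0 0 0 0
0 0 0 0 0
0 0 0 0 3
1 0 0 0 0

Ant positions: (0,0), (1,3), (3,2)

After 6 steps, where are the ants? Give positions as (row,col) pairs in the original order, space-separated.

Step 1: ant0:(0,0)->E->(0,1) | ant1:(1,3)->N->(0,3) | ant2:(3,2)->N->(2,2)
  grid max=2 at (3,4)
Step 2: ant0:(0,1)->E->(0,2) | ant1:(0,3)->E->(0,4) | ant2:(2,2)->N->(1,2)
  grid max=2 at (0,4)
Step 3: ant0:(0,2)->S->(1,2) | ant1:(0,4)->S->(1,4) | ant2:(1,2)->N->(0,2)
  grid max=2 at (0,2)
Step 4: ant0:(1,2)->N->(0,2) | ant1:(1,4)->N->(0,4) | ant2:(0,2)->S->(1,2)
  grid max=3 at (0,2)
Step 5: ant0:(0,2)->S->(1,2) | ant1:(0,4)->S->(1,4) | ant2:(1,2)->N->(0,2)
  grid max=4 at (0,2)
Step 6: ant0:(1,2)->N->(0,2) | ant1:(1,4)->N->(0,4) | ant2:(0,2)->S->(1,2)
  grid max=5 at (0,2)

(0,2) (0,4) (1,2)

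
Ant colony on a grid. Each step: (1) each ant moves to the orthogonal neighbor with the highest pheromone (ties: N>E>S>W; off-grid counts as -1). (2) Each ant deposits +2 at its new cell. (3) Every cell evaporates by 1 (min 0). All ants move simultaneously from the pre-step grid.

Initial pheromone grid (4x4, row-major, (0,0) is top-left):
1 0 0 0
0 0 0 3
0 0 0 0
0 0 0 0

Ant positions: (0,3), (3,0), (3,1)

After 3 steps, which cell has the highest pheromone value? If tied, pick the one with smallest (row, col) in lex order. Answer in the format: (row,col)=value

Answer: (1,3)=4

Derivation:
Step 1: ant0:(0,3)->S->(1,3) | ant1:(3,0)->N->(2,0) | ant2:(3,1)->N->(2,1)
  grid max=4 at (1,3)
Step 2: ant0:(1,3)->N->(0,3) | ant1:(2,0)->E->(2,1) | ant2:(2,1)->W->(2,0)
  grid max=3 at (1,3)
Step 3: ant0:(0,3)->S->(1,3) | ant1:(2,1)->W->(2,0) | ant2:(2,0)->E->(2,1)
  grid max=4 at (1,3)
Final grid:
  0 0 0 0
  0 0 0 4
  3 3 0 0
  0 0 0 0
Max pheromone 4 at (1,3)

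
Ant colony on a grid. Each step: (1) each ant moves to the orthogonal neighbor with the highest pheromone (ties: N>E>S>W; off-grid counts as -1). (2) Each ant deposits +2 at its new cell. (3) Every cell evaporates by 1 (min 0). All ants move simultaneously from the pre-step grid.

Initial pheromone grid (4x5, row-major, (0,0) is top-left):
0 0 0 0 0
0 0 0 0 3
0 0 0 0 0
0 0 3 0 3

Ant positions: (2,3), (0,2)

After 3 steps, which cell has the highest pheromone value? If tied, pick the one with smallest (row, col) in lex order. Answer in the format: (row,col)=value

Step 1: ant0:(2,3)->N->(1,3) | ant1:(0,2)->E->(0,3)
  grid max=2 at (1,4)
Step 2: ant0:(1,3)->E->(1,4) | ant1:(0,3)->S->(1,3)
  grid max=3 at (1,4)
Step 3: ant0:(1,4)->W->(1,3) | ant1:(1,3)->E->(1,4)
  grid max=4 at (1,4)
Final grid:
  0 0 0 0 0
  0 0 0 3 4
  0 0 0 0 0
  0 0 0 0 0
Max pheromone 4 at (1,4)

Answer: (1,4)=4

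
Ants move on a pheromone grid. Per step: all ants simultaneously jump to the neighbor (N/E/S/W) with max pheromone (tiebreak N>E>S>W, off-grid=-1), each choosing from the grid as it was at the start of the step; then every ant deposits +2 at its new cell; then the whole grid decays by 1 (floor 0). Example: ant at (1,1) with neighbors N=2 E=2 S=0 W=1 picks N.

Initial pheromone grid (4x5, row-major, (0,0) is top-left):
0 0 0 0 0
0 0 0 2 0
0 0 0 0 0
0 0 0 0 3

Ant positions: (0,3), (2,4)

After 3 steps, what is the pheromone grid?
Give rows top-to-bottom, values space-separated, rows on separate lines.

After step 1: ants at (1,3),(3,4)
  0 0 0 0 0
  0 0 0 3 0
  0 0 0 0 0
  0 0 0 0 4
After step 2: ants at (0,3),(2,4)
  0 0 0 1 0
  0 0 0 2 0
  0 0 0 0 1
  0 0 0 0 3
After step 3: ants at (1,3),(3,4)
  0 0 0 0 0
  0 0 0 3 0
  0 0 0 0 0
  0 0 0 0 4

0 0 0 0 0
0 0 0 3 0
0 0 0 0 0
0 0 0 0 4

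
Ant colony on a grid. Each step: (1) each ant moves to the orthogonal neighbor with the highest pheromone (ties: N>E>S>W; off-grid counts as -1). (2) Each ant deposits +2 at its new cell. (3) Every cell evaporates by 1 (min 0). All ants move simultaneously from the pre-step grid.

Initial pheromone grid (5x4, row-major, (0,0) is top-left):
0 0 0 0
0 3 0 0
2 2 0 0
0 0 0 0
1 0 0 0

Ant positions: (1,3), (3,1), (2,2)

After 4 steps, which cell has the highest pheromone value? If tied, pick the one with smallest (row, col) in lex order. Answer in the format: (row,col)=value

Step 1: ant0:(1,3)->N->(0,3) | ant1:(3,1)->N->(2,1) | ant2:(2,2)->W->(2,1)
  grid max=5 at (2,1)
Step 2: ant0:(0,3)->S->(1,3) | ant1:(2,1)->N->(1,1) | ant2:(2,1)->N->(1,1)
  grid max=5 at (1,1)
Step 3: ant0:(1,3)->N->(0,3) | ant1:(1,1)->S->(2,1) | ant2:(1,1)->S->(2,1)
  grid max=7 at (2,1)
Step 4: ant0:(0,3)->S->(1,3) | ant1:(2,1)->N->(1,1) | ant2:(2,1)->N->(1,1)
  grid max=7 at (1,1)
Final grid:
  0 0 0 0
  0 7 0 1
  0 6 0 0
  0 0 0 0
  0 0 0 0
Max pheromone 7 at (1,1)

Answer: (1,1)=7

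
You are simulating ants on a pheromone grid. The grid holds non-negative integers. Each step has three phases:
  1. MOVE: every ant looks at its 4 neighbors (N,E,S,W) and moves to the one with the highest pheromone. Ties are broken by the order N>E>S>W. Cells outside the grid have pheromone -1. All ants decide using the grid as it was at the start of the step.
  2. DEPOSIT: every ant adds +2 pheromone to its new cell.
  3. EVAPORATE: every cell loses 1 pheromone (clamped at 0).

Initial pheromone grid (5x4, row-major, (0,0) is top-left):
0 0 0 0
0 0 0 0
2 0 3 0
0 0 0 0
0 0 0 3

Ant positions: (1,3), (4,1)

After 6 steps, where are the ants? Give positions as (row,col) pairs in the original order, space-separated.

Step 1: ant0:(1,3)->N->(0,3) | ant1:(4,1)->N->(3,1)
  grid max=2 at (2,2)
Step 2: ant0:(0,3)->S->(1,3) | ant1:(3,1)->N->(2,1)
  grid max=1 at (1,3)
Step 3: ant0:(1,3)->N->(0,3) | ant1:(2,1)->E->(2,2)
  grid max=2 at (2,2)
Step 4: ant0:(0,3)->S->(1,3) | ant1:(2,2)->N->(1,2)
  grid max=1 at (1,2)
Step 5: ant0:(1,3)->W->(1,2) | ant1:(1,2)->E->(1,3)
  grid max=2 at (1,2)
Step 6: ant0:(1,2)->E->(1,3) | ant1:(1,3)->W->(1,2)
  grid max=3 at (1,2)

(1,3) (1,2)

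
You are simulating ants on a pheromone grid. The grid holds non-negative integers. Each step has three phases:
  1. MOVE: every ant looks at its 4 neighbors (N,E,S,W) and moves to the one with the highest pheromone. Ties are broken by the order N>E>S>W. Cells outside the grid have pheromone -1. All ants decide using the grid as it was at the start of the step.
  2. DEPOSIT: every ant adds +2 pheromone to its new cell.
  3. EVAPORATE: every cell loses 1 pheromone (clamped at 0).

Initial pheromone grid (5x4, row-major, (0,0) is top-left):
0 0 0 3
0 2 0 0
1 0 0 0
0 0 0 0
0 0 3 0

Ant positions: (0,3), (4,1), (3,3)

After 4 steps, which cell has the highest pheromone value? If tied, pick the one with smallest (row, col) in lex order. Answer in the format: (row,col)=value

Answer: (0,3)=5

Derivation:
Step 1: ant0:(0,3)->S->(1,3) | ant1:(4,1)->E->(4,2) | ant2:(3,3)->N->(2,3)
  grid max=4 at (4,2)
Step 2: ant0:(1,3)->N->(0,3) | ant1:(4,2)->N->(3,2) | ant2:(2,3)->N->(1,3)
  grid max=3 at (0,3)
Step 3: ant0:(0,3)->S->(1,3) | ant1:(3,2)->S->(4,2) | ant2:(1,3)->N->(0,3)
  grid max=4 at (0,3)
Step 4: ant0:(1,3)->N->(0,3) | ant1:(4,2)->N->(3,2) | ant2:(0,3)->S->(1,3)
  grid max=5 at (0,3)
Final grid:
  0 0 0 5
  0 0 0 4
  0 0 0 0
  0 0 1 0
  0 0 3 0
Max pheromone 5 at (0,3)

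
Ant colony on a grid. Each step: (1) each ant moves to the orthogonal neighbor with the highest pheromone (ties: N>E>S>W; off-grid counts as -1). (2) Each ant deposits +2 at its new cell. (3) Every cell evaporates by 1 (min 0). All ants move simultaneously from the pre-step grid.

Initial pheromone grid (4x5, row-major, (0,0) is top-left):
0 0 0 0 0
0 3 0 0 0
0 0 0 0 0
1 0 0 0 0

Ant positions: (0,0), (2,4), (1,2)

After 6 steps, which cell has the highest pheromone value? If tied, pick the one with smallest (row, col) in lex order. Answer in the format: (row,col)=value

Answer: (1,1)=9

Derivation:
Step 1: ant0:(0,0)->E->(0,1) | ant1:(2,4)->N->(1,4) | ant2:(1,2)->W->(1,1)
  grid max=4 at (1,1)
Step 2: ant0:(0,1)->S->(1,1) | ant1:(1,4)->N->(0,4) | ant2:(1,1)->N->(0,1)
  grid max=5 at (1,1)
Step 3: ant0:(1,1)->N->(0,1) | ant1:(0,4)->S->(1,4) | ant2:(0,1)->S->(1,1)
  grid max=6 at (1,1)
Step 4: ant0:(0,1)->S->(1,1) | ant1:(1,4)->N->(0,4) | ant2:(1,1)->N->(0,1)
  grid max=7 at (1,1)
Step 5: ant0:(1,1)->N->(0,1) | ant1:(0,4)->S->(1,4) | ant2:(0,1)->S->(1,1)
  grid max=8 at (1,1)
Step 6: ant0:(0,1)->S->(1,1) | ant1:(1,4)->N->(0,4) | ant2:(1,1)->N->(0,1)
  grid max=9 at (1,1)
Final grid:
  0 6 0 0 1
  0 9 0 0 0
  0 0 0 0 0
  0 0 0 0 0
Max pheromone 9 at (1,1)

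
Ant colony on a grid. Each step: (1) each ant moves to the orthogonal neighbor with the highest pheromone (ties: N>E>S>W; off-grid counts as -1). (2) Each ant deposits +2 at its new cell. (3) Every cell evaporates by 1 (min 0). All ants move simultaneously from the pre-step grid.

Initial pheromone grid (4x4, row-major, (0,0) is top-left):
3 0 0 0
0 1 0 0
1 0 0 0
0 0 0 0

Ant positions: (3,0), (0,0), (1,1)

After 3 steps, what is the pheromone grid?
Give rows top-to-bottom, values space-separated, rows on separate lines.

After step 1: ants at (2,0),(0,1),(0,1)
  2 3 0 0
  0 0 0 0
  2 0 0 0
  0 0 0 0
After step 2: ants at (1,0),(0,0),(0,0)
  5 2 0 0
  1 0 0 0
  1 0 0 0
  0 0 0 0
After step 3: ants at (0,0),(0,1),(0,1)
  6 5 0 0
  0 0 0 0
  0 0 0 0
  0 0 0 0

6 5 0 0
0 0 0 0
0 0 0 0
0 0 0 0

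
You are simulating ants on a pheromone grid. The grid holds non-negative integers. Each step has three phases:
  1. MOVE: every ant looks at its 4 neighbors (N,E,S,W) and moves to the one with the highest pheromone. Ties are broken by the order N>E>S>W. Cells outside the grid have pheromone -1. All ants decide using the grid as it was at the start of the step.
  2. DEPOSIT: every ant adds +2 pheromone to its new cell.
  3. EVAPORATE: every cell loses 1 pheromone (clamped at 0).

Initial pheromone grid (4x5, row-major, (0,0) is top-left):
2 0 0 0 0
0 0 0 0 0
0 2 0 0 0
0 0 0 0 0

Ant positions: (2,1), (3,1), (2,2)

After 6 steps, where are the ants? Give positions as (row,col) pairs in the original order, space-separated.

Step 1: ant0:(2,1)->N->(1,1) | ant1:(3,1)->N->(2,1) | ant2:(2,2)->W->(2,1)
  grid max=5 at (2,1)
Step 2: ant0:(1,1)->S->(2,1) | ant1:(2,1)->N->(1,1) | ant2:(2,1)->N->(1,1)
  grid max=6 at (2,1)
Step 3: ant0:(2,1)->N->(1,1) | ant1:(1,1)->S->(2,1) | ant2:(1,1)->S->(2,1)
  grid max=9 at (2,1)
Step 4: ant0:(1,1)->S->(2,1) | ant1:(2,1)->N->(1,1) | ant2:(2,1)->N->(1,1)
  grid max=10 at (2,1)
Step 5: ant0:(2,1)->N->(1,1) | ant1:(1,1)->S->(2,1) | ant2:(1,1)->S->(2,1)
  grid max=13 at (2,1)
Step 6: ant0:(1,1)->S->(2,1) | ant1:(2,1)->N->(1,1) | ant2:(2,1)->N->(1,1)
  grid max=14 at (2,1)

(2,1) (1,1) (1,1)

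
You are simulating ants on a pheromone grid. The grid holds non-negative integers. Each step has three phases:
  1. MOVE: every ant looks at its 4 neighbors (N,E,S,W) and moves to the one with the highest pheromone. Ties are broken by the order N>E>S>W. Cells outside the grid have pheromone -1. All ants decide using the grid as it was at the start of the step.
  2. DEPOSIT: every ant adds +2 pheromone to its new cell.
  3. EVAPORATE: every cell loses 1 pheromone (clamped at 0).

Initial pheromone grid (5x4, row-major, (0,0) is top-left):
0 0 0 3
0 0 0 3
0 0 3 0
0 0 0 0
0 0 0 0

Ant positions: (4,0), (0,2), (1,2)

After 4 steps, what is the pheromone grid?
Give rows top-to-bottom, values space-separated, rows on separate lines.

After step 1: ants at (3,0),(0,3),(1,3)
  0 0 0 4
  0 0 0 4
  0 0 2 0
  1 0 0 0
  0 0 0 0
After step 2: ants at (2,0),(1,3),(0,3)
  0 0 0 5
  0 0 0 5
  1 0 1 0
  0 0 0 0
  0 0 0 0
After step 3: ants at (1,0),(0,3),(1,3)
  0 0 0 6
  1 0 0 6
  0 0 0 0
  0 0 0 0
  0 0 0 0
After step 4: ants at (0,0),(1,3),(0,3)
  1 0 0 7
  0 0 0 7
  0 0 0 0
  0 0 0 0
  0 0 0 0

1 0 0 7
0 0 0 7
0 0 0 0
0 0 0 0
0 0 0 0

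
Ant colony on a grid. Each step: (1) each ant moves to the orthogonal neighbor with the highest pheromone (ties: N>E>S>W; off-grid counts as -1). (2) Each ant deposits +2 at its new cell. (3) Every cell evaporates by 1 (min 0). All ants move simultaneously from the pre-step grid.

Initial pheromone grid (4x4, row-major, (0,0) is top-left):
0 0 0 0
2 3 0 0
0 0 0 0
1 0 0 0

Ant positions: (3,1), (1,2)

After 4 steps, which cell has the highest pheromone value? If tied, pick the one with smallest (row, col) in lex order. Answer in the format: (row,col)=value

Step 1: ant0:(3,1)->W->(3,0) | ant1:(1,2)->W->(1,1)
  grid max=4 at (1,1)
Step 2: ant0:(3,0)->N->(2,0) | ant1:(1,1)->W->(1,0)
  grid max=3 at (1,1)
Step 3: ant0:(2,0)->N->(1,0) | ant1:(1,0)->E->(1,1)
  grid max=4 at (1,1)
Step 4: ant0:(1,0)->E->(1,1) | ant1:(1,1)->W->(1,0)
  grid max=5 at (1,1)
Final grid:
  0 0 0 0
  4 5 0 0
  0 0 0 0
  0 0 0 0
Max pheromone 5 at (1,1)

Answer: (1,1)=5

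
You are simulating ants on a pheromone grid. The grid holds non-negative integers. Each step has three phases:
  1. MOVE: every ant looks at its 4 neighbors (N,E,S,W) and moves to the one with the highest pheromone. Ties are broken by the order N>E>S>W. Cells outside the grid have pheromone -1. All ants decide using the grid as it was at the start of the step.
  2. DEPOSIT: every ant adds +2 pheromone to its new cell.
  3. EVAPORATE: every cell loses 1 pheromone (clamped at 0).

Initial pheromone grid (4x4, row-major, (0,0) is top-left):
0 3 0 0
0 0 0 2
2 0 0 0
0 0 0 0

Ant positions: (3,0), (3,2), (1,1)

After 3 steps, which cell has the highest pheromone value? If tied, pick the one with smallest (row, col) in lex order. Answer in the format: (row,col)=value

Step 1: ant0:(3,0)->N->(2,0) | ant1:(3,2)->N->(2,2) | ant2:(1,1)->N->(0,1)
  grid max=4 at (0,1)
Step 2: ant0:(2,0)->N->(1,0) | ant1:(2,2)->N->(1,2) | ant2:(0,1)->E->(0,2)
  grid max=3 at (0,1)
Step 3: ant0:(1,0)->S->(2,0) | ant1:(1,2)->N->(0,2) | ant2:(0,2)->W->(0,1)
  grid max=4 at (0,1)
Final grid:
  0 4 2 0
  0 0 0 0
  3 0 0 0
  0 0 0 0
Max pheromone 4 at (0,1)

Answer: (0,1)=4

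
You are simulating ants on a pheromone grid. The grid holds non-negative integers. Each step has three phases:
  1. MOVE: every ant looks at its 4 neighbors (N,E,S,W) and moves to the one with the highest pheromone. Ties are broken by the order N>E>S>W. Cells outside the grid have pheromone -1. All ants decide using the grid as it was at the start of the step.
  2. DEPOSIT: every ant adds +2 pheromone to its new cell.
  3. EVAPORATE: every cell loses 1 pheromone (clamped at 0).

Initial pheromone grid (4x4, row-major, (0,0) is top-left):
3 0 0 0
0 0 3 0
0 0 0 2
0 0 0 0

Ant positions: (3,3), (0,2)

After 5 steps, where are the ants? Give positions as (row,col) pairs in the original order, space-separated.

Step 1: ant0:(3,3)->N->(2,3) | ant1:(0,2)->S->(1,2)
  grid max=4 at (1,2)
Step 2: ant0:(2,3)->N->(1,3) | ant1:(1,2)->N->(0,2)
  grid max=3 at (1,2)
Step 3: ant0:(1,3)->W->(1,2) | ant1:(0,2)->S->(1,2)
  grid max=6 at (1,2)
Step 4: ant0:(1,2)->N->(0,2) | ant1:(1,2)->N->(0,2)
  grid max=5 at (1,2)
Step 5: ant0:(0,2)->S->(1,2) | ant1:(0,2)->S->(1,2)
  grid max=8 at (1,2)

(1,2) (1,2)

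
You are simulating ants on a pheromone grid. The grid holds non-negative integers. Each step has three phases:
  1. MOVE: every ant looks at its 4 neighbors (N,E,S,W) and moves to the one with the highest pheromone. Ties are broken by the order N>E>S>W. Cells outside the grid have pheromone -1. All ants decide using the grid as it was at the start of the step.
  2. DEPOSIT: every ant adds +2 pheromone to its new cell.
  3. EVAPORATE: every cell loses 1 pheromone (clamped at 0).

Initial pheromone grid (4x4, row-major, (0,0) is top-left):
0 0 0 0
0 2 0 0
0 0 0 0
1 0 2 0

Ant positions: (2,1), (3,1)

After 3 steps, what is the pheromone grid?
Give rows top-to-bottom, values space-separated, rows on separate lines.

After step 1: ants at (1,1),(3,2)
  0 0 0 0
  0 3 0 0
  0 0 0 0
  0 0 3 0
After step 2: ants at (0,1),(2,2)
  0 1 0 0
  0 2 0 0
  0 0 1 0
  0 0 2 0
After step 3: ants at (1,1),(3,2)
  0 0 0 0
  0 3 0 0
  0 0 0 0
  0 0 3 0

0 0 0 0
0 3 0 0
0 0 0 0
0 0 3 0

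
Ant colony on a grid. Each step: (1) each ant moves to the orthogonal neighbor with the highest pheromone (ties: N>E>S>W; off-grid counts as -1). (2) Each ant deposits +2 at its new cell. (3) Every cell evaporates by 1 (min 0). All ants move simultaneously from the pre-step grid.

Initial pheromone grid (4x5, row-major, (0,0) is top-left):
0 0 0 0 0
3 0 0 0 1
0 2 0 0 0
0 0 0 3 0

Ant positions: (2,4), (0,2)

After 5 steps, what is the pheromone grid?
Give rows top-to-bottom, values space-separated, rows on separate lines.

After step 1: ants at (1,4),(0,3)
  0 0 0 1 0
  2 0 0 0 2
  0 1 0 0 0
  0 0 0 2 0
After step 2: ants at (0,4),(0,4)
  0 0 0 0 3
  1 0 0 0 1
  0 0 0 0 0
  0 0 0 1 0
After step 3: ants at (1,4),(1,4)
  0 0 0 0 2
  0 0 0 0 4
  0 0 0 0 0
  0 0 0 0 0
After step 4: ants at (0,4),(0,4)
  0 0 0 0 5
  0 0 0 0 3
  0 0 0 0 0
  0 0 0 0 0
After step 5: ants at (1,4),(1,4)
  0 0 0 0 4
  0 0 0 0 6
  0 0 0 0 0
  0 0 0 0 0

0 0 0 0 4
0 0 0 0 6
0 0 0 0 0
0 0 0 0 0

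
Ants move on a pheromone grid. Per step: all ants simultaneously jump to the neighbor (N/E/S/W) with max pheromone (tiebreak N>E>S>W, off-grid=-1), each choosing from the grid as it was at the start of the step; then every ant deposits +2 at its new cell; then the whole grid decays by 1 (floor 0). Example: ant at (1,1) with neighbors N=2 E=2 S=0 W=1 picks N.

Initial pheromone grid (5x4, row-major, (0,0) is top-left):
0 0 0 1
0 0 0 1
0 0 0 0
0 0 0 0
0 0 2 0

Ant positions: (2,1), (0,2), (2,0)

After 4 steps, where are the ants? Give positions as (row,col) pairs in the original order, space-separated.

Step 1: ant0:(2,1)->N->(1,1) | ant1:(0,2)->E->(0,3) | ant2:(2,0)->N->(1,0)
  grid max=2 at (0,3)
Step 2: ant0:(1,1)->W->(1,0) | ant1:(0,3)->S->(1,3) | ant2:(1,0)->E->(1,1)
  grid max=2 at (1,0)
Step 3: ant0:(1,0)->E->(1,1) | ant1:(1,3)->N->(0,3) | ant2:(1,1)->W->(1,0)
  grid max=3 at (1,0)
Step 4: ant0:(1,1)->W->(1,0) | ant1:(0,3)->S->(1,3) | ant2:(1,0)->E->(1,1)
  grid max=4 at (1,0)

(1,0) (1,3) (1,1)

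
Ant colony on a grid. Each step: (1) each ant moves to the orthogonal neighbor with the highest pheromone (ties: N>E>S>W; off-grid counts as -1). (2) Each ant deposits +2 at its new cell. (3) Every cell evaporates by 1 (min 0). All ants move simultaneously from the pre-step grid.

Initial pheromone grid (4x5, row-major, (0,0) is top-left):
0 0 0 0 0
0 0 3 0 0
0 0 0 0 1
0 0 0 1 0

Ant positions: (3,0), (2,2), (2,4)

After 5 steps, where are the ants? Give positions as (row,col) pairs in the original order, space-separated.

Step 1: ant0:(3,0)->N->(2,0) | ant1:(2,2)->N->(1,2) | ant2:(2,4)->N->(1,4)
  grid max=4 at (1,2)
Step 2: ant0:(2,0)->N->(1,0) | ant1:(1,2)->N->(0,2) | ant2:(1,4)->N->(0,4)
  grid max=3 at (1,2)
Step 3: ant0:(1,0)->N->(0,0) | ant1:(0,2)->S->(1,2) | ant2:(0,4)->S->(1,4)
  grid max=4 at (1,2)
Step 4: ant0:(0,0)->E->(0,1) | ant1:(1,2)->N->(0,2) | ant2:(1,4)->N->(0,4)
  grid max=3 at (1,2)
Step 5: ant0:(0,1)->E->(0,2) | ant1:(0,2)->S->(1,2) | ant2:(0,4)->S->(1,4)
  grid max=4 at (1,2)

(0,2) (1,2) (1,4)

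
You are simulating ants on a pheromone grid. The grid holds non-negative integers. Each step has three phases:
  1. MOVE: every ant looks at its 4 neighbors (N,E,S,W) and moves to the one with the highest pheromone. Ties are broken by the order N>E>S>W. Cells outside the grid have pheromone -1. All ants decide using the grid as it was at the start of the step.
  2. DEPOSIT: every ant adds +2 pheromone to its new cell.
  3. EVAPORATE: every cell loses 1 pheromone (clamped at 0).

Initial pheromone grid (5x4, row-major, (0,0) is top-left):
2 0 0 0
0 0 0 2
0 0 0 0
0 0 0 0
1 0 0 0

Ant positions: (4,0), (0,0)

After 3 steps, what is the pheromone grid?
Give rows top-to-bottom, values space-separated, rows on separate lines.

After step 1: ants at (3,0),(0,1)
  1 1 0 0
  0 0 0 1
  0 0 0 0
  1 0 0 0
  0 0 0 0
After step 2: ants at (2,0),(0,0)
  2 0 0 0
  0 0 0 0
  1 0 0 0
  0 0 0 0
  0 0 0 0
After step 3: ants at (1,0),(0,1)
  1 1 0 0
  1 0 0 0
  0 0 0 0
  0 0 0 0
  0 0 0 0

1 1 0 0
1 0 0 0
0 0 0 0
0 0 0 0
0 0 0 0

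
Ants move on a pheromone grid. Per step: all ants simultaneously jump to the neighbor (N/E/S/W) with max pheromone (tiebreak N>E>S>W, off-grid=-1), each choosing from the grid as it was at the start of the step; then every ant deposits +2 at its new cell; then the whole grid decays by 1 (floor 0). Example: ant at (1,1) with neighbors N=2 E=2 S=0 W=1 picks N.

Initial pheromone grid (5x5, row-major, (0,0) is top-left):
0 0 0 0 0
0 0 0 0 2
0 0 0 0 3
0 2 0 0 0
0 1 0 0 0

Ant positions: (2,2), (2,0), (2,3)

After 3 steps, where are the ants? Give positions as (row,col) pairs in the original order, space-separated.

Step 1: ant0:(2,2)->N->(1,2) | ant1:(2,0)->N->(1,0) | ant2:(2,3)->E->(2,4)
  grid max=4 at (2,4)
Step 2: ant0:(1,2)->N->(0,2) | ant1:(1,0)->N->(0,0) | ant2:(2,4)->N->(1,4)
  grid max=3 at (2,4)
Step 3: ant0:(0,2)->E->(0,3) | ant1:(0,0)->E->(0,1) | ant2:(1,4)->S->(2,4)
  grid max=4 at (2,4)

(0,3) (0,1) (2,4)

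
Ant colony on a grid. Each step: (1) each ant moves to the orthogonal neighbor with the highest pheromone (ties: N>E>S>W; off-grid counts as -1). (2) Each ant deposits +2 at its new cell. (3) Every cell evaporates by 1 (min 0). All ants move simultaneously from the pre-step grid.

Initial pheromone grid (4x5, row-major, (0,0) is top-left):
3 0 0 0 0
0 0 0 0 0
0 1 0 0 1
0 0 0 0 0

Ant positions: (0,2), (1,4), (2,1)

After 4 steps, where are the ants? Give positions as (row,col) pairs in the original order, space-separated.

Step 1: ant0:(0,2)->E->(0,3) | ant1:(1,4)->S->(2,4) | ant2:(2,1)->N->(1,1)
  grid max=2 at (0,0)
Step 2: ant0:(0,3)->E->(0,4) | ant1:(2,4)->N->(1,4) | ant2:(1,1)->N->(0,1)
  grid max=1 at (0,0)
Step 3: ant0:(0,4)->S->(1,4) | ant1:(1,4)->N->(0,4) | ant2:(0,1)->W->(0,0)
  grid max=2 at (0,0)
Step 4: ant0:(1,4)->N->(0,4) | ant1:(0,4)->S->(1,4) | ant2:(0,0)->E->(0,1)
  grid max=3 at (0,4)

(0,4) (1,4) (0,1)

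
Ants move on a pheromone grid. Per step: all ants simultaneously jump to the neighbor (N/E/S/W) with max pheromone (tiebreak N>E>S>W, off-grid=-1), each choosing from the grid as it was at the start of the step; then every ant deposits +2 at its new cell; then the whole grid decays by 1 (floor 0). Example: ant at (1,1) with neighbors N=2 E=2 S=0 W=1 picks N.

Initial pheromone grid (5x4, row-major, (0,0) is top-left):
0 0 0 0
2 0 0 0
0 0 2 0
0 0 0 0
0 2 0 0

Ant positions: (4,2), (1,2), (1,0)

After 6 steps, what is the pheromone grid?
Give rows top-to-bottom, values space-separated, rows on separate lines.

After step 1: ants at (4,1),(2,2),(0,0)
  1 0 0 0
  1 0 0 0
  0 0 3 0
  0 0 0 0
  0 3 0 0
After step 2: ants at (3,1),(1,2),(1,0)
  0 0 0 0
  2 0 1 0
  0 0 2 0
  0 1 0 0
  0 2 0 0
After step 3: ants at (4,1),(2,2),(0,0)
  1 0 0 0
  1 0 0 0
  0 0 3 0
  0 0 0 0
  0 3 0 0
After step 4: ants at (3,1),(1,2),(1,0)
  0 0 0 0
  2 0 1 0
  0 0 2 0
  0 1 0 0
  0 2 0 0
After step 5: ants at (4,1),(2,2),(0,0)
  1 0 0 0
  1 0 0 0
  0 0 3 0
  0 0 0 0
  0 3 0 0
After step 6: ants at (3,1),(1,2),(1,0)
  0 0 0 0
  2 0 1 0
  0 0 2 0
  0 1 0 0
  0 2 0 0

0 0 0 0
2 0 1 0
0 0 2 0
0 1 0 0
0 2 0 0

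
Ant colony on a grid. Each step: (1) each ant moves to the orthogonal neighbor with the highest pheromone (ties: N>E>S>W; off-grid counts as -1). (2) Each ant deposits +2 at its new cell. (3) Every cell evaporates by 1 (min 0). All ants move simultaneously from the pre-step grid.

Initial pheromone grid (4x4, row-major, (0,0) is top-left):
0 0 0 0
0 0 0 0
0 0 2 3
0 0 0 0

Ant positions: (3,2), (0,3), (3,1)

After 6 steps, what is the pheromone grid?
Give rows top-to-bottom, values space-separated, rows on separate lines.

After step 1: ants at (2,2),(1,3),(2,1)
  0 0 0 0
  0 0 0 1
  0 1 3 2
  0 0 0 0
After step 2: ants at (2,3),(2,3),(2,2)
  0 0 0 0
  0 0 0 0
  0 0 4 5
  0 0 0 0
After step 3: ants at (2,2),(2,2),(2,3)
  0 0 0 0
  0 0 0 0
  0 0 7 6
  0 0 0 0
After step 4: ants at (2,3),(2,3),(2,2)
  0 0 0 0
  0 0 0 0
  0 0 8 9
  0 0 0 0
After step 5: ants at (2,2),(2,2),(2,3)
  0 0 0 0
  0 0 0 0
  0 0 11 10
  0 0 0 0
After step 6: ants at (2,3),(2,3),(2,2)
  0 0 0 0
  0 0 0 0
  0 0 12 13
  0 0 0 0

0 0 0 0
0 0 0 0
0 0 12 13
0 0 0 0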